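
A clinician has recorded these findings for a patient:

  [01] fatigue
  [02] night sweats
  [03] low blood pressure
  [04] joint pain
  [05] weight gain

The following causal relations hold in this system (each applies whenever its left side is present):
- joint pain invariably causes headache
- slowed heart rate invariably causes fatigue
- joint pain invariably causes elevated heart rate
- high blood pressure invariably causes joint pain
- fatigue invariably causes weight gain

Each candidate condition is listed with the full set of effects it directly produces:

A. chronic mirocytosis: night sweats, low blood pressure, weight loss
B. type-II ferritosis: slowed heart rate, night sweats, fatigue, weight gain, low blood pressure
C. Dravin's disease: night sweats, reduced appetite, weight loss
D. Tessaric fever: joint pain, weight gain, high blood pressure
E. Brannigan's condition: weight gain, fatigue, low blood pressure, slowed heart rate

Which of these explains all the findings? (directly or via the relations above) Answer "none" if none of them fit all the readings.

none

Per-candidate check:
(A) chronic mirocytosis — fails on fatigue, joint pain, weight gain (predicts weight loss, not weight gain)
(B) type-II ferritosis — fatigue match; night sweats match; low blood pressure match; joint pain miss; weight gain match
(C) Dravin's disease — fatigue miss; night sweats match; low blood pressure miss; joint pain miss; weight gain miss
(D) Tessaric fever — fatigue miss; night sweats miss; low blood pressure miss; joint pain match; weight gain match
(E) Brannigan's condition — does not account for night sweats, joint pain
Every candidate fails on at least one observation.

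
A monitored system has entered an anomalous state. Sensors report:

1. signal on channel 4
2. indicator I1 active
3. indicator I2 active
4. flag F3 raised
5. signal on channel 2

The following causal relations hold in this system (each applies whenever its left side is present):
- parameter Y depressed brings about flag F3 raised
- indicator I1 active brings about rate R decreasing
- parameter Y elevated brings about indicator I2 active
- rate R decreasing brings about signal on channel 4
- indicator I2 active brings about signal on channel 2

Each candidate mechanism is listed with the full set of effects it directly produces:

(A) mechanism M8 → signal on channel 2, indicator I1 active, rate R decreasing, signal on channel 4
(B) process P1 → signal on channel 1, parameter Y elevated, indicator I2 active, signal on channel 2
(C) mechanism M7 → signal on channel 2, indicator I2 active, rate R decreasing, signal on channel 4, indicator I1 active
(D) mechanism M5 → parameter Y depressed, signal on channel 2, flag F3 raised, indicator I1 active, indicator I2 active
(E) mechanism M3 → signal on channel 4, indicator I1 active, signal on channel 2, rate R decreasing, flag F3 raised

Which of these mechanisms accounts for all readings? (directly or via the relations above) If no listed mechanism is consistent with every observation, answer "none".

Checking each candidate against the observations:
(A) mechanism M8 — signal on channel 4 ✓; indicator I1 active ✓; indicator I2 active ✗; flag F3 raised ✗; signal on channel 2 ✓
(B) process P1 — signal on channel 4 ✗; indicator I1 active ✗; indicator I2 active ✓; flag F3 raised ✗; signal on channel 2 ✓
(C) mechanism M7 — does not account for flag F3 raised
(D) mechanism M5 — signal on channel 4 ✓ (by indicator I1 active → rate R decreasing → signal on channel 4); indicator I1 active ✓; indicator I2 active ✓; flag F3 raised ✓; signal on channel 2 ✓
(E) mechanism M3 — does not account for indicator I2 active
(D) alone accounts for all the evidence.

D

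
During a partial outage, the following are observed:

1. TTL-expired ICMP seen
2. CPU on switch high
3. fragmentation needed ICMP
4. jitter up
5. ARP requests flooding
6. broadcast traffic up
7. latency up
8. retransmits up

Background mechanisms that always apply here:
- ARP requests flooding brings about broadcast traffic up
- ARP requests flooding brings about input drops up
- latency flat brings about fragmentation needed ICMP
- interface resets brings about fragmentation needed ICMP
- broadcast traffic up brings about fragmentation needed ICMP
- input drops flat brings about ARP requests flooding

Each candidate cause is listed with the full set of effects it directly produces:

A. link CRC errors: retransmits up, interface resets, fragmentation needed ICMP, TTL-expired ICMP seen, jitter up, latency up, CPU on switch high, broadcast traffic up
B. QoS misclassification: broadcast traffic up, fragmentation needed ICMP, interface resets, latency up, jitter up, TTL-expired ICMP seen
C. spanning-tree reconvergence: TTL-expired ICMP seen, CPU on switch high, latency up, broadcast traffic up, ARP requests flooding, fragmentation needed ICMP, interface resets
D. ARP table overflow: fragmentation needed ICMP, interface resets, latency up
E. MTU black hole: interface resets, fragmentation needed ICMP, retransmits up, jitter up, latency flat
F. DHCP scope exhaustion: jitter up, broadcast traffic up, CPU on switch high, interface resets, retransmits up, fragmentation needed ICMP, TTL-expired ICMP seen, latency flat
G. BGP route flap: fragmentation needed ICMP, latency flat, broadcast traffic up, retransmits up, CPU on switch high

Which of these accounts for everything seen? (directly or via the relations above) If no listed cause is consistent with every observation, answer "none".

Testing each hypothesis:
(A) link CRC errors — does not account for ARP requests flooding
(B) QoS misclassification — does not account for CPU on switch high, ARP requests flooding, retransmits up
(C) spanning-tree reconvergence — TTL-expired ICMP seen +; CPU on switch high +; fragmentation needed ICMP +; jitter up -; ARP requests flooding +; broadcast traffic up +; latency up +; retransmits up -
(D) ARP table overflow — TTL-expired ICMP seen -; CPU on switch high -; fragmentation needed ICMP +; jitter up -; ARP requests flooding -; broadcast traffic up -; latency up +; retransmits up -
(E) MTU black hole — TTL-expired ICMP seen -; CPU on switch high -; fragmentation needed ICMP +; jitter up +; ARP requests flooding -; broadcast traffic up -; latency up -; retransmits up +
(F) DHCP scope exhaustion — fails on ARP requests flooding, latency up (predicts latency flat, not latency up)
(G) BGP route flap — fails on TTL-expired ICMP seen, jitter up, ARP requests flooding, latency up (predicts latency flat, not latency up)
No candidate is consistent with all observations.

none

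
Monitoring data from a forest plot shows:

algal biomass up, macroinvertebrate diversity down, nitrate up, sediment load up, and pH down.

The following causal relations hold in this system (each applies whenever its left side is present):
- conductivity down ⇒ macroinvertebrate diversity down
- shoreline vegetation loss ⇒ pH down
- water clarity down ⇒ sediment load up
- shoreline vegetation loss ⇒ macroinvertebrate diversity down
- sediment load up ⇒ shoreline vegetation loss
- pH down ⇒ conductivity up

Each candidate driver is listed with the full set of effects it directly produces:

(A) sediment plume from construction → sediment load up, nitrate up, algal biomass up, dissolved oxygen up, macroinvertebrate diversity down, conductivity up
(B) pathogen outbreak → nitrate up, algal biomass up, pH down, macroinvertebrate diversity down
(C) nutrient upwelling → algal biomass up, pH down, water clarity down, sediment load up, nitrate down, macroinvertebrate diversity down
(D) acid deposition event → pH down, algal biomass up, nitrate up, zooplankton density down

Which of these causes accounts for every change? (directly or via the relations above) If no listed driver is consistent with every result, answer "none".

A

Per-candidate check:
(A) sediment plume from construction — accounts for every observation (pH down by sediment load up → shoreline vegetation loss → pH down)
(B) pathogen outbreak — algal biomass up yes; macroinvertebrate diversity down yes; nitrate up yes; sediment load up NO; pH down yes
(C) nutrient upwelling — algal biomass up yes; macroinvertebrate diversity down yes; nitrate up NO; sediment load up yes; pH down yes
(D) acid deposition event — algal biomass up yes; macroinvertebrate diversity down NO; nitrate up yes; sediment load up NO; pH down yes
Only (A) is consistent with every observation.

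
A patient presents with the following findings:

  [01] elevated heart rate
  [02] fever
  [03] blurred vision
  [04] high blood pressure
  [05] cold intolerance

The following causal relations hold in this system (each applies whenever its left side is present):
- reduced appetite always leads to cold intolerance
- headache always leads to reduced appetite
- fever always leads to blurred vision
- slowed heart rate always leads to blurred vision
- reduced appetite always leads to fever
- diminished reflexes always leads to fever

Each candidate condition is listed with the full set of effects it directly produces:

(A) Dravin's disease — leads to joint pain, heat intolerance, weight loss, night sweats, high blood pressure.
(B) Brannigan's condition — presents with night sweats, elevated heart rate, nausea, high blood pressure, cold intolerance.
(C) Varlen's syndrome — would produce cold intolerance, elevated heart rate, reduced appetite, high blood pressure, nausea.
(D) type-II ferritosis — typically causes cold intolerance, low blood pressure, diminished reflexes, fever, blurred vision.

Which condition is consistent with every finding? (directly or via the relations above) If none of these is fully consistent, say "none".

C

Checking each candidate against the observations:
(A) Dravin's disease — fails on elevated heart rate, fever, blurred vision, cold intolerance (predicts heat intolerance, not cold intolerance)
(B) Brannigan's condition — elevated heart rate ✓; fever ✗; blurred vision ✗; high blood pressure ✓; cold intolerance ✓
(C) Varlen's syndrome — accounts for every observation (fever via reduced appetite → fever)
(D) type-II ferritosis — elevated heart rate ✗; fever ✓; blurred vision ✓; high blood pressure ✗; cold intolerance ✓
(C) is the only candidate with no mismatches.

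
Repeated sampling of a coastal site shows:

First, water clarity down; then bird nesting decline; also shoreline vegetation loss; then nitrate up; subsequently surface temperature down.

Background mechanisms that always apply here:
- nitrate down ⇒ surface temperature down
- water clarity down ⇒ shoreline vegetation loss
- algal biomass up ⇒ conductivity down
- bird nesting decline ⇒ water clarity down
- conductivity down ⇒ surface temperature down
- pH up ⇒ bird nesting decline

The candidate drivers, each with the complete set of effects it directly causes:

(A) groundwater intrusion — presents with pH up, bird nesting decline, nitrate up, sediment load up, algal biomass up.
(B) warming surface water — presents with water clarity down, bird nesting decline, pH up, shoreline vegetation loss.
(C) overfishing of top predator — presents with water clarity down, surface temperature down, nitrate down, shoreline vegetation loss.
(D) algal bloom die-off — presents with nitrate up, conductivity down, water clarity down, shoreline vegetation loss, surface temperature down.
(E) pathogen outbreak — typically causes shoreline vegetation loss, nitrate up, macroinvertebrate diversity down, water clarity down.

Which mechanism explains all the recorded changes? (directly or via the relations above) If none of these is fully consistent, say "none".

Per-candidate check:
(A) groundwater intrusion — water clarity down yes (by bird nesting decline → water clarity down); bird nesting decline yes; shoreline vegetation loss yes (by bird nesting decline → water clarity down → shoreline vegetation loss); nitrate up yes; surface temperature down yes (by algal biomass up → conductivity down → surface temperature down)
(B) warming surface water — water clarity down yes; bird nesting decline yes; shoreline vegetation loss yes; nitrate up NO; surface temperature down NO
(C) overfishing of top predator — water clarity down yes; bird nesting decline NO; shoreline vegetation loss yes; nitrate up NO; surface temperature down yes
(D) algal bloom die-off — does not account for bird nesting decline
(E) pathogen outbreak — does not account for bird nesting decline, surface temperature down
(A) alone accounts for all the evidence.

A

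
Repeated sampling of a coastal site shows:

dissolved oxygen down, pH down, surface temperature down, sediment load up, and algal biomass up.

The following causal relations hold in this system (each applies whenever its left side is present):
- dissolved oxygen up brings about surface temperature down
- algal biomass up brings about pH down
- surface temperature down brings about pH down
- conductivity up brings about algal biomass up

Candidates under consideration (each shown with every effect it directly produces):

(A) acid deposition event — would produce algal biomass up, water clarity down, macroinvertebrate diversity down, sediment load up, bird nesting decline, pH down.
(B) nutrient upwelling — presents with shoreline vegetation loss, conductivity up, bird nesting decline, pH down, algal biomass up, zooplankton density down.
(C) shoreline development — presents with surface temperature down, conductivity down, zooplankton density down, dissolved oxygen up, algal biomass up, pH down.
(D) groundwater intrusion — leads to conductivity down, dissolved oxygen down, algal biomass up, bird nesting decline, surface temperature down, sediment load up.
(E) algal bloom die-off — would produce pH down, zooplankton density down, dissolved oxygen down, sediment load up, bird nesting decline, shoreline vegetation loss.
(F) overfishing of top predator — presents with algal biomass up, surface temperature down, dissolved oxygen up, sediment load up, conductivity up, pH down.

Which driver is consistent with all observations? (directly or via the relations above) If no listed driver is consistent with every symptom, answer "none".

D

For each candidate, compare predicted effects to what was observed:
(A) acid deposition event — dissolved oxygen down ✗; pH down ✓; surface temperature down ✗; sediment load up ✓; algal biomass up ✓
(B) nutrient upwelling — dissolved oxygen down ✗; pH down ✓; surface temperature down ✗; sediment load up ✗; algal biomass up ✓
(C) shoreline development — fails on dissolved oxygen down, sediment load up (predicts dissolved oxygen up, not dissolved oxygen down)
(D) groundwater intrusion — dissolved oxygen down ✓; pH down ✓ (via surface temperature down → pH down); surface temperature down ✓; sediment load up ✓; algal biomass up ✓
(E) algal bloom die-off — does not account for surface temperature down, algal biomass up
(F) overfishing of top predator — dissolved oxygen down ✗; pH down ✓; surface temperature down ✓; sediment load up ✓; algal biomass up ✓
(D) alone accounts for all the evidence.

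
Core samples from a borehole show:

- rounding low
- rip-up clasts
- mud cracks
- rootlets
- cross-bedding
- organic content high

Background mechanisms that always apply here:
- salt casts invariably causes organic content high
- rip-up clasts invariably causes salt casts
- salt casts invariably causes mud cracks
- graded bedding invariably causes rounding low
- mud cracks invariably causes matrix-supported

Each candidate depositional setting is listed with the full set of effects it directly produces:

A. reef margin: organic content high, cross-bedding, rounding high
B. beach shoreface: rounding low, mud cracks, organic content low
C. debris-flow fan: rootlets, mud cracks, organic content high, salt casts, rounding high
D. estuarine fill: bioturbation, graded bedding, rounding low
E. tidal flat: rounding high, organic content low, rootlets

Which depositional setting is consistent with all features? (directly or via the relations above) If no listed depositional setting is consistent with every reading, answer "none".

none

Checking each candidate against the observations:
(A) reef margin — rounding low miss; rip-up clasts miss; mud cracks miss; rootlets miss; cross-bedding match; organic content high match
(B) beach shoreface — fails on rip-up clasts, rootlets, cross-bedding, organic content high (predicts organic content low, not organic content high)
(C) debris-flow fan — fails on rounding low, rip-up clasts, cross-bedding (predicts rounding high, not rounding low)
(D) estuarine fill — does not account for rip-up clasts, mud cracks, rootlets, cross-bedding, organic content high
(E) tidal flat — fails on rounding low, rip-up clasts, mud cracks, cross-bedding, organic content high (predicts rounding high, not rounding low; predicts organic content low, not organic content high)
None of the listed candidates fits everything.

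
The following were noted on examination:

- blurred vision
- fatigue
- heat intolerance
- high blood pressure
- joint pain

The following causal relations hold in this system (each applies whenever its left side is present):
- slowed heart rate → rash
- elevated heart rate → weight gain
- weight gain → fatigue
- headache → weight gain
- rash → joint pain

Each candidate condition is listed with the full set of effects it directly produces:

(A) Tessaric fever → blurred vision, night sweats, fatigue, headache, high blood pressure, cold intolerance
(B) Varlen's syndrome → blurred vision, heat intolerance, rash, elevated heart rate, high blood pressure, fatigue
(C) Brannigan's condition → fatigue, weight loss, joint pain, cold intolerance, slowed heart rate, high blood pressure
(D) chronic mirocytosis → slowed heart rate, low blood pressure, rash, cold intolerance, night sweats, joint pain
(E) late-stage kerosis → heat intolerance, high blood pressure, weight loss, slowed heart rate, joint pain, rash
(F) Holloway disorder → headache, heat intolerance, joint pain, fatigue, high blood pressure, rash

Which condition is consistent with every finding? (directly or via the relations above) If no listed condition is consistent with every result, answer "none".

B

Per-candidate check:
(A) Tessaric fever — fails on heat intolerance, joint pain (predicts cold intolerance, not heat intolerance)
(B) Varlen's syndrome — blurred vision ✓; fatigue ✓; heat intolerance ✓; high blood pressure ✓; joint pain ✓ (by rash → joint pain)
(C) Brannigan's condition — blurred vision ✗; fatigue ✓; heat intolerance ✗; high blood pressure ✓; joint pain ✓
(D) chronic mirocytosis — blurred vision ✗; fatigue ✗; heat intolerance ✗; high blood pressure ✗; joint pain ✓
(E) late-stage kerosis — does not account for blurred vision, fatigue
(F) Holloway disorder — blurred vision ✗; fatigue ✓; heat intolerance ✓; high blood pressure ✓; joint pain ✓
(B) is the only candidate with no mismatches.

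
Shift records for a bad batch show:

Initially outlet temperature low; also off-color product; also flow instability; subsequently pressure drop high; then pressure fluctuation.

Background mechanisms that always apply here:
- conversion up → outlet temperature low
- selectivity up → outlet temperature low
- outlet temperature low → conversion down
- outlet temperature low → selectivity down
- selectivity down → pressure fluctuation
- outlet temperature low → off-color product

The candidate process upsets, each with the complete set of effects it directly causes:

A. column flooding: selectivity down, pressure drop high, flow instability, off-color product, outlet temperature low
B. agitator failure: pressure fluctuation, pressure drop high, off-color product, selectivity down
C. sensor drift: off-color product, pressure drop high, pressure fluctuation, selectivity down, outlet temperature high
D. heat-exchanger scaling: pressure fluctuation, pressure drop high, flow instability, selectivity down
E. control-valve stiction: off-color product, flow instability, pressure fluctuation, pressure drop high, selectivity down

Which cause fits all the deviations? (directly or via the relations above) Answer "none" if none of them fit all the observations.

For each candidate, compare predicted effects to what was observed:
(A) column flooding — accounts for every observation (pressure fluctuation through selectivity down → pressure fluctuation)
(B) agitator failure — outlet temperature low -; off-color product +; flow instability -; pressure drop high +; pressure fluctuation +
(C) sensor drift — outlet temperature low -; off-color product +; flow instability -; pressure drop high +; pressure fluctuation +
(D) heat-exchanger scaling — outlet temperature low -; off-color product -; flow instability +; pressure drop high +; pressure fluctuation +
(E) control-valve stiction — outlet temperature low -; off-color product +; flow instability +; pressure drop high +; pressure fluctuation +
Only (A) is consistent with every observation.

A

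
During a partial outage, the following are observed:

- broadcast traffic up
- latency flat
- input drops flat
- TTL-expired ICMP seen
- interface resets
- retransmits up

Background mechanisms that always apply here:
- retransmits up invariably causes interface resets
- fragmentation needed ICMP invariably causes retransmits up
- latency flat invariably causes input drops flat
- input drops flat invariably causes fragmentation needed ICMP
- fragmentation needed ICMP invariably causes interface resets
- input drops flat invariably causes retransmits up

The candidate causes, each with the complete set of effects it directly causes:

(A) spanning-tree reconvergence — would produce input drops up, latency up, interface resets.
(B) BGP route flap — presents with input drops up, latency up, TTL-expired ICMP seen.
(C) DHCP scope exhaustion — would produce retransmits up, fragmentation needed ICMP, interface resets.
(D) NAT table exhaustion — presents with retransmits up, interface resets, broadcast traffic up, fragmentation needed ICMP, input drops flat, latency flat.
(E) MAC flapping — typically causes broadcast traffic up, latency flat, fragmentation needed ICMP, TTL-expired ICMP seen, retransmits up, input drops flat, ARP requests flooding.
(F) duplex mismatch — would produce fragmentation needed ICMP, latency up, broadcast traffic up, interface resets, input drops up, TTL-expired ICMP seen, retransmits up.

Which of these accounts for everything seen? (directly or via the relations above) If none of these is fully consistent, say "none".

E

Checking each candidate against the observations:
(A) spanning-tree reconvergence — broadcast traffic up miss; latency flat miss; input drops flat miss; TTL-expired ICMP seen miss; interface resets match; retransmits up miss
(B) BGP route flap — broadcast traffic up miss; latency flat miss; input drops flat miss; TTL-expired ICMP seen match; interface resets miss; retransmits up miss
(C) DHCP scope exhaustion — does not account for broadcast traffic up, latency flat, input drops flat, TTL-expired ICMP seen
(D) NAT table exhaustion — broadcast traffic up match; latency flat match; input drops flat match; TTL-expired ICMP seen miss; interface resets match; retransmits up match
(E) MAC flapping — broadcast traffic up match; latency flat match; input drops flat match; TTL-expired ICMP seen match; interface resets match (by fragmentation needed ICMP → interface resets); retransmits up match
(F) duplex mismatch — broadcast traffic up match; latency flat miss; input drops flat miss; TTL-expired ICMP seen match; interface resets match; retransmits up match
Only (E) is consistent with every observation.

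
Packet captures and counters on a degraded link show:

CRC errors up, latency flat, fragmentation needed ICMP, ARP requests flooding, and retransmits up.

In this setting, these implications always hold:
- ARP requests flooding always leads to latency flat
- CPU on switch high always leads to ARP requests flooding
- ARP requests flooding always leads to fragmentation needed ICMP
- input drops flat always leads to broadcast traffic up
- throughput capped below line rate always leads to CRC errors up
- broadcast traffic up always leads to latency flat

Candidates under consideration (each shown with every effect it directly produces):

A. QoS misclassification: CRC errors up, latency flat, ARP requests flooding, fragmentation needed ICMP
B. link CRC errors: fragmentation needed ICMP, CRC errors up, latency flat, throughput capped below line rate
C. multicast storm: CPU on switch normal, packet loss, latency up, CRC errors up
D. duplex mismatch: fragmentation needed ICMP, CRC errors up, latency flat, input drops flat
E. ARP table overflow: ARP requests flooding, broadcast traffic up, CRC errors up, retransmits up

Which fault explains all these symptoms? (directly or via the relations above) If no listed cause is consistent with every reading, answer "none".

E

Checking each candidate against the observations:
(A) QoS misclassification — does not account for retransmits up
(B) link CRC errors — does not account for ARP requests flooding, retransmits up
(C) multicast storm — CRC errors up match; latency flat miss; fragmentation needed ICMP miss; ARP requests flooding miss; retransmits up miss
(D) duplex mismatch — CRC errors up match; latency flat match; fragmentation needed ICMP match; ARP requests flooding miss; retransmits up miss
(E) ARP table overflow — accounts for every observation (latency flat via ARP requests flooding → latency flat)
Only (E) is consistent with every observation.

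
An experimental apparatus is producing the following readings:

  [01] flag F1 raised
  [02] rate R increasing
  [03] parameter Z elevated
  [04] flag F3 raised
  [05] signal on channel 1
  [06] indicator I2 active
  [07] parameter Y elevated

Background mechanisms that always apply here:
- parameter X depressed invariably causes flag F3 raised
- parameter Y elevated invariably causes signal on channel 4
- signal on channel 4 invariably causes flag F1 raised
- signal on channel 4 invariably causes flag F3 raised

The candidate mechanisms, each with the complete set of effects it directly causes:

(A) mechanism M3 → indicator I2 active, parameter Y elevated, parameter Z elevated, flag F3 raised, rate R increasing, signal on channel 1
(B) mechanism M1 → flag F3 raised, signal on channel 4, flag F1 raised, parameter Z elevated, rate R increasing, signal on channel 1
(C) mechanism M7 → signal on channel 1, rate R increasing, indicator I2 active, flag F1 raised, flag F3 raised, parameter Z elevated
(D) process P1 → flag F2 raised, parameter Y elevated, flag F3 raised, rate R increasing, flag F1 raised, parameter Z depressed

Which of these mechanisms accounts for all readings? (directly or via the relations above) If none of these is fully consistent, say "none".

A

Checking each candidate against the observations:
(A) mechanism M3 — flag F1 raised yes (by parameter Y elevated → signal on channel 4 → flag F1 raised); rate R increasing yes; parameter Z elevated yes; flag F3 raised yes; signal on channel 1 yes; indicator I2 active yes; parameter Y elevated yes
(B) mechanism M1 — flag F1 raised yes; rate R increasing yes; parameter Z elevated yes; flag F3 raised yes; signal on channel 1 yes; indicator I2 active NO; parameter Y elevated NO
(C) mechanism M7 — flag F1 raised yes; rate R increasing yes; parameter Z elevated yes; flag F3 raised yes; signal on channel 1 yes; indicator I2 active yes; parameter Y elevated NO
(D) process P1 — flag F1 raised yes; rate R increasing yes; parameter Z elevated NO; flag F3 raised yes; signal on channel 1 NO; indicator I2 active NO; parameter Y elevated yes
(A) alone accounts for all the evidence.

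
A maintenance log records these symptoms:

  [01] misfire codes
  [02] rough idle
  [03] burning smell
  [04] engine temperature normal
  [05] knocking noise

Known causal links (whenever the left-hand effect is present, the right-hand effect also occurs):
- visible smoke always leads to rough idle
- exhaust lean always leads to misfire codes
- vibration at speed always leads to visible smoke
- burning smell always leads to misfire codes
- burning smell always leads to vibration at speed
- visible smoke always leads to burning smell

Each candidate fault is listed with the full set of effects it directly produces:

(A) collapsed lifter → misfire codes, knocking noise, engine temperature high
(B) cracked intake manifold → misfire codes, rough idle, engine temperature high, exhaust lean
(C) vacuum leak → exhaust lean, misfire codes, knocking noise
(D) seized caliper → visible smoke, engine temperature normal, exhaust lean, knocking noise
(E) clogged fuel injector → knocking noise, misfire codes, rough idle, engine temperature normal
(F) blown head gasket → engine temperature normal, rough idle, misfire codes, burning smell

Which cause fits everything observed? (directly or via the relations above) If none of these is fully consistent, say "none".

Checking each candidate against the observations:
(A) collapsed lifter — misfire codes ✓; rough idle ✗; burning smell ✗; engine temperature normal ✗; knocking noise ✓
(B) cracked intake manifold — fails on burning smell, engine temperature normal, knocking noise (predicts engine temperature high, not engine temperature normal)
(C) vacuum leak — does not account for rough idle, burning smell, engine temperature normal
(D) seized caliper — misfire codes ✓ (through exhaust lean → misfire codes); rough idle ✓ (through visible smoke → rough idle); burning smell ✓ (through visible smoke → burning smell); engine temperature normal ✓; knocking noise ✓
(E) clogged fuel injector — does not account for burning smell
(F) blown head gasket — does not account for knocking noise
Only (D) is consistent with every observation.

D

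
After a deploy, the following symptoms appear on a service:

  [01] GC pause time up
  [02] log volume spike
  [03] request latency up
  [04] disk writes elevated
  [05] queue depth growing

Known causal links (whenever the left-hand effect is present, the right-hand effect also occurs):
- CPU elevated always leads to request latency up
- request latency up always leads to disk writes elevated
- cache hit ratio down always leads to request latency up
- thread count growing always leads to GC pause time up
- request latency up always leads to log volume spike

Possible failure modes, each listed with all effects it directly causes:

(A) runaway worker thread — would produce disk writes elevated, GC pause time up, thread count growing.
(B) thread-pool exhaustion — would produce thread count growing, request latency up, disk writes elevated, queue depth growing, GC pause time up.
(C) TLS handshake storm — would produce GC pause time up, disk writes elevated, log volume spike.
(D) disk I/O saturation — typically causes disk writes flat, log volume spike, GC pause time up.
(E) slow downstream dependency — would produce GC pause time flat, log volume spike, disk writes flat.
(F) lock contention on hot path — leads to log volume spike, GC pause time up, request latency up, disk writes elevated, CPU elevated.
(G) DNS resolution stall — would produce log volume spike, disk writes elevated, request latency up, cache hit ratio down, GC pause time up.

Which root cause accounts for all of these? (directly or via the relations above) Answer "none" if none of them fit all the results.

B

Testing each hypothesis:
(A) runaway worker thread — does not account for log volume spike, request latency up, queue depth growing
(B) thread-pool exhaustion — GC pause time up +; log volume spike + (by request latency up → log volume spike); request latency up +; disk writes elevated +; queue depth growing +
(C) TLS handshake storm — GC pause time up +; log volume spike +; request latency up -; disk writes elevated +; queue depth growing -
(D) disk I/O saturation — fails on request latency up, disk writes elevated, queue depth growing (predicts disk writes flat, not disk writes elevated)
(E) slow downstream dependency — fails on GC pause time up, request latency up, disk writes elevated, queue depth growing (predicts GC pause time flat, not GC pause time up; predicts disk writes flat, not disk writes elevated)
(F) lock contention on hot path — GC pause time up +; log volume spike +; request latency up +; disk writes elevated +; queue depth growing -
(G) DNS resolution stall — does not account for queue depth growing
(B) is the only candidate with no mismatches.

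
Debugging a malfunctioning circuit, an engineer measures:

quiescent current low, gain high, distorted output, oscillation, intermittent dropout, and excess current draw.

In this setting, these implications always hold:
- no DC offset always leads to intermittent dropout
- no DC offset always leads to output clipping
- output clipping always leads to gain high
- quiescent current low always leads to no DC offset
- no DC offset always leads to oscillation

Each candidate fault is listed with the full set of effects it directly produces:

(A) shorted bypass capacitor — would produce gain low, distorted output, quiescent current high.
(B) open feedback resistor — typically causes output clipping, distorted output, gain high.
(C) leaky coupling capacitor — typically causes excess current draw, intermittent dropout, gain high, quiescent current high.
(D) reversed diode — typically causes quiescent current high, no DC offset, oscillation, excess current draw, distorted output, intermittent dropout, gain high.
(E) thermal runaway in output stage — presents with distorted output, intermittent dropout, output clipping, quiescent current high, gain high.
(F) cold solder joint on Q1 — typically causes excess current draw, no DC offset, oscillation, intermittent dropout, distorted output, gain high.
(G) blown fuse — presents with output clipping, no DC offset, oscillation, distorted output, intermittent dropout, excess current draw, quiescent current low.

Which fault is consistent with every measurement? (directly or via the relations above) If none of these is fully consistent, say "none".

G

Per-candidate check:
(A) shorted bypass capacitor — fails on quiescent current low, gain high, oscillation, intermittent dropout, excess current draw (predicts quiescent current high, not quiescent current low; predicts gain low, not gain high)
(B) open feedback resistor — quiescent current low ✗; gain high ✓; distorted output ✓; oscillation ✗; intermittent dropout ✗; excess current draw ✗
(C) leaky coupling capacitor — quiescent current low ✗; gain high ✓; distorted output ✗; oscillation ✗; intermittent dropout ✓; excess current draw ✓
(D) reversed diode — fails on quiescent current low (predicts quiescent current high, not quiescent current low)
(E) thermal runaway in output stage — quiescent current low ✗; gain high ✓; distorted output ✓; oscillation ✗; intermittent dropout ✓; excess current draw ✗
(F) cold solder joint on Q1 — does not account for quiescent current low
(G) blown fuse — accounts for every observation (gain high by output clipping → gain high)
Only (G) is consistent with every observation.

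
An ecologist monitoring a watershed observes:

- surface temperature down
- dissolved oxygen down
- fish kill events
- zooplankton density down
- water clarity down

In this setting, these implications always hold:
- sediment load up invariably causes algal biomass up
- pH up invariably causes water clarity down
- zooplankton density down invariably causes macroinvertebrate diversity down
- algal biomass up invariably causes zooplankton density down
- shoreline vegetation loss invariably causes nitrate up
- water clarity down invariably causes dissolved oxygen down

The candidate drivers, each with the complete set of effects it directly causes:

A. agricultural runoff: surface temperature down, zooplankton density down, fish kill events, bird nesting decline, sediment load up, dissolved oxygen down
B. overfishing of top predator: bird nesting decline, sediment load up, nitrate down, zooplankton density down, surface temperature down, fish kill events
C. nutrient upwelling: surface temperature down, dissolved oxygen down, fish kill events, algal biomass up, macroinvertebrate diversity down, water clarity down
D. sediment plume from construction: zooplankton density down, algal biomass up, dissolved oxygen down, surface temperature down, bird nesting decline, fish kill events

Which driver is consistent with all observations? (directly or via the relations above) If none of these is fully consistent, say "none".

C

Testing each hypothesis:
(A) agricultural runoff — surface temperature down match; dissolved oxygen down match; fish kill events match; zooplankton density down match; water clarity down miss
(B) overfishing of top predator — surface temperature down match; dissolved oxygen down miss; fish kill events match; zooplankton density down match; water clarity down miss
(C) nutrient upwelling — accounts for every observation (zooplankton density down via algal biomass up → zooplankton density down)
(D) sediment plume from construction — surface temperature down match; dissolved oxygen down match; fish kill events match; zooplankton density down match; water clarity down miss
Only (C) is consistent with every observation.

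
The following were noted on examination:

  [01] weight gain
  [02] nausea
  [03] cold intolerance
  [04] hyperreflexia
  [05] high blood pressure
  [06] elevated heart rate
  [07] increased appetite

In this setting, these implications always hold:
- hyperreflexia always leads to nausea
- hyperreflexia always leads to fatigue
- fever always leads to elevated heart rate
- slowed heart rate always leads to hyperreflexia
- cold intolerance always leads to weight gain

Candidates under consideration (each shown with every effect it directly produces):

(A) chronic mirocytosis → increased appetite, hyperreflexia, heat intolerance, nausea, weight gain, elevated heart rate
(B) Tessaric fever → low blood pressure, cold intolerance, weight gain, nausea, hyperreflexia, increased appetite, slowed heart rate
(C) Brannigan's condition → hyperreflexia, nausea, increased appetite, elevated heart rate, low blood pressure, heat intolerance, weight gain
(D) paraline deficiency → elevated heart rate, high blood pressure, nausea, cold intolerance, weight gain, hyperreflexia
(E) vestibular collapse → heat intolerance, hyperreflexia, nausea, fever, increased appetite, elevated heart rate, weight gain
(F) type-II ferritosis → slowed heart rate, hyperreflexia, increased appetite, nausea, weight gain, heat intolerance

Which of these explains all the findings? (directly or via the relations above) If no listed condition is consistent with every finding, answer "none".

none

Per-candidate check:
(A) chronic mirocytosis — weight gain yes; nausea yes; cold intolerance NO; hyperreflexia yes; high blood pressure NO; elevated heart rate yes; increased appetite yes
(B) Tessaric fever — fails on high blood pressure, elevated heart rate (predicts low blood pressure, not high blood pressure; predicts slowed heart rate, not elevated heart rate)
(C) Brannigan's condition — fails on cold intolerance, high blood pressure (predicts heat intolerance, not cold intolerance; predicts low blood pressure, not high blood pressure)
(D) paraline deficiency — does not account for increased appetite
(E) vestibular collapse — weight gain yes; nausea yes; cold intolerance NO; hyperreflexia yes; high blood pressure NO; elevated heart rate yes; increased appetite yes
(F) type-II ferritosis — fails on cold intolerance, high blood pressure, elevated heart rate (predicts heat intolerance, not cold intolerance; predicts slowed heart rate, not elevated heart rate)
None of the listed candidates fits everything.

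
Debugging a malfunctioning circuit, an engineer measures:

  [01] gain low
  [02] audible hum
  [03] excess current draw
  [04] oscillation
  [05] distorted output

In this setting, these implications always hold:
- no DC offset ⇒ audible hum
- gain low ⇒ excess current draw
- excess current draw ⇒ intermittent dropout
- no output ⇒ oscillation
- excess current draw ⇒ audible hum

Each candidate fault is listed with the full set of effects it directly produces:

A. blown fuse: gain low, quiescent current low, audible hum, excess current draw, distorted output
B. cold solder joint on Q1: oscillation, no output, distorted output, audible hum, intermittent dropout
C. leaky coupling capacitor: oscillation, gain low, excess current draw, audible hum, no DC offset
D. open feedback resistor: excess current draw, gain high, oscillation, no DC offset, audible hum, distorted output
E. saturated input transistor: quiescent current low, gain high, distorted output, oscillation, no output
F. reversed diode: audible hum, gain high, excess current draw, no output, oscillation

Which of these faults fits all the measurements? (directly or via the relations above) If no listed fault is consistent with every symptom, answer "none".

none

Checking each candidate against the observations:
(A) blown fuse — gain low yes; audible hum yes; excess current draw yes; oscillation NO; distorted output yes
(B) cold solder joint on Q1 — does not account for gain low, excess current draw
(C) leaky coupling capacitor — gain low yes; audible hum yes; excess current draw yes; oscillation yes; distorted output NO
(D) open feedback resistor — gain low NO; audible hum yes; excess current draw yes; oscillation yes; distorted output yes
(E) saturated input transistor — fails on gain low, audible hum, excess current draw (predicts gain high, not gain low)
(F) reversed diode — fails on gain low, distorted output (predicts gain high, not gain low)
Every candidate fails on at least one observation.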